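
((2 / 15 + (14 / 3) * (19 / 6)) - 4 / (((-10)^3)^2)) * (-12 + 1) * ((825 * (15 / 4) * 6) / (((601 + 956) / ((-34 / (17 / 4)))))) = 4059548911 / 259500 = 15643.73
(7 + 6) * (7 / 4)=91 / 4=22.75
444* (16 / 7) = 1014.86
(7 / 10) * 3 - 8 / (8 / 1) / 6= 1.93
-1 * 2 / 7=-2 / 7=-0.29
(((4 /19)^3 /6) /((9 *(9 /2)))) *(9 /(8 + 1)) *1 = 64 /1666737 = 0.00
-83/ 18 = -4.61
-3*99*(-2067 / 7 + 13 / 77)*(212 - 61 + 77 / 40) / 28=938268279 / 1960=478708.31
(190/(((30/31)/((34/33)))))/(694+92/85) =851105/2924559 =0.29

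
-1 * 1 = -1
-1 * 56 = -56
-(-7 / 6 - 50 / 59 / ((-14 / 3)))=0.99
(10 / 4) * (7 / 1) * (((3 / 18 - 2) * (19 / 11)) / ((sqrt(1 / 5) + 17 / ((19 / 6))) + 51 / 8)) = -75178250 / 15908021 + 3841040 * sqrt(5) / 47724063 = -4.55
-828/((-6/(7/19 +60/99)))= 28106/209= 134.48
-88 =-88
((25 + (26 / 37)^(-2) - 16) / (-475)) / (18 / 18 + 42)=-7453 / 13807300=-0.00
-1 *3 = -3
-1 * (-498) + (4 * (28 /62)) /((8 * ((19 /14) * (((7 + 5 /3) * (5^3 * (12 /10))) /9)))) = 190659741 /382850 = 498.00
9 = 9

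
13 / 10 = 1.30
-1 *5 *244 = -1220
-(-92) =92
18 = 18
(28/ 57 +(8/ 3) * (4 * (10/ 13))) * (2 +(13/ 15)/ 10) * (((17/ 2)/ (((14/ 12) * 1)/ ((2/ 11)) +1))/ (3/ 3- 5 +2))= -5714754/ 549575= -10.40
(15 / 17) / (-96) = -5 / 544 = -0.01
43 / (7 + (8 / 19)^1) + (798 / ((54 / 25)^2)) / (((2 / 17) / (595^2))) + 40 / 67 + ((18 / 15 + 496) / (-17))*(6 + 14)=26781543617459525 / 52034076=514692403.06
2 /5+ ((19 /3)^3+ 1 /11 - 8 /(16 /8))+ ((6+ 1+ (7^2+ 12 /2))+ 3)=468559 /1485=315.53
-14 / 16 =-7 / 8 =-0.88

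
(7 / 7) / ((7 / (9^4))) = 937.29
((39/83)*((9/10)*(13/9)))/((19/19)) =507/830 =0.61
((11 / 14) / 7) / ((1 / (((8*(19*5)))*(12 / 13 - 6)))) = -275880 / 637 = -433.09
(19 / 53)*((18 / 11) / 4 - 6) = -2337 / 1166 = -2.00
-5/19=-0.26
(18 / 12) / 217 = 3 / 434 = 0.01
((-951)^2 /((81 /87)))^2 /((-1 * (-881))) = 8492450900761 /7929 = 1071062038.18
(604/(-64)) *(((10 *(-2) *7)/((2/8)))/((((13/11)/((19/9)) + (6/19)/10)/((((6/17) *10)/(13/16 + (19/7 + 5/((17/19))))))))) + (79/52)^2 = 257491096141/74362704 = 3462.64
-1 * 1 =-1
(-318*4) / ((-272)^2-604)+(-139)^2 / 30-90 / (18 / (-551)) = 124709897 / 36690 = 3399.02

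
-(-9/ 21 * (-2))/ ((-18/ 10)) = 10/ 21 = 0.48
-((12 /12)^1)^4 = -1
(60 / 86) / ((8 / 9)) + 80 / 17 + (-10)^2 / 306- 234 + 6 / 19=-113934235 / 500004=-227.87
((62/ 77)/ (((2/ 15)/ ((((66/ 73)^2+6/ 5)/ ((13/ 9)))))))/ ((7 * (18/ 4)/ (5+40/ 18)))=1.93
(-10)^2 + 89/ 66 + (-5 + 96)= 12695/ 66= 192.35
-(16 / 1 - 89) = 73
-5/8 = -0.62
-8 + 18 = 10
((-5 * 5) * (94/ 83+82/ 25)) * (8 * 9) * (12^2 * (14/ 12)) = -110750976/ 83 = -1334349.11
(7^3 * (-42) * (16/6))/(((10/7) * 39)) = -134456/195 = -689.52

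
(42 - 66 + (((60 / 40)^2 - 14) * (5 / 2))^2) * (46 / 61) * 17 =20992399 / 1952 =10754.30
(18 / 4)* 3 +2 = 31 / 2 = 15.50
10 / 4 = 5 / 2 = 2.50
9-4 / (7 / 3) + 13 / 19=1060 / 133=7.97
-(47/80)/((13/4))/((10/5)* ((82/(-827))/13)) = 38869/3280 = 11.85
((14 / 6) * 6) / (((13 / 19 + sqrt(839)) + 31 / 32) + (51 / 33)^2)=0.42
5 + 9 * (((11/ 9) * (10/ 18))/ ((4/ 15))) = 335/ 12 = 27.92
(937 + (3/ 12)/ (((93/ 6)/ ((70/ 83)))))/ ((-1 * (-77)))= 219176/ 18011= 12.17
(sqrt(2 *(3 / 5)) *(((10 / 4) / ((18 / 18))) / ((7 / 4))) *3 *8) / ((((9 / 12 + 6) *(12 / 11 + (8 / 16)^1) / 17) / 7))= 23936 *sqrt(30) / 315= 416.20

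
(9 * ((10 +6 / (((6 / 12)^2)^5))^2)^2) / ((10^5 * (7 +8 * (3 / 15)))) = 806775115941369 / 53750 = 15009769598.91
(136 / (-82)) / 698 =-34 / 14309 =-0.00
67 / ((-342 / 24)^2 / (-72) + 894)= 8576 / 114071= 0.08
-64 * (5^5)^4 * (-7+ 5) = 12207031250000000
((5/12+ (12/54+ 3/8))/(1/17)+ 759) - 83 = 49913/72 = 693.24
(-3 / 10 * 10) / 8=-3 / 8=-0.38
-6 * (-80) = 480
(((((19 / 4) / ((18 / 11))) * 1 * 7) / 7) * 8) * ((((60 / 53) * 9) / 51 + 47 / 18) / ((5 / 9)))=9527683 / 81090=117.50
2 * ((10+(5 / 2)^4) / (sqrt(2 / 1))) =69.38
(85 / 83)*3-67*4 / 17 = -12.69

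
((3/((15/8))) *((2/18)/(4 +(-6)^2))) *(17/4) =17/900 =0.02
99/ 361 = 0.27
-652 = -652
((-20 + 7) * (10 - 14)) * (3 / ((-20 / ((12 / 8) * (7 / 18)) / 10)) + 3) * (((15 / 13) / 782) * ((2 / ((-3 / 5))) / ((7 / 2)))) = -25 / 161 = -0.16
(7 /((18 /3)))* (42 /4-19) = -119 /12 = -9.92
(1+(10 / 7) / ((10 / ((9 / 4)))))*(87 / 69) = 1073 / 644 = 1.67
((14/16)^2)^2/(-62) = -2401/253952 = -0.01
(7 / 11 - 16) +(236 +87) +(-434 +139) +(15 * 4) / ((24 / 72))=2119 / 11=192.64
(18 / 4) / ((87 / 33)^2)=0.65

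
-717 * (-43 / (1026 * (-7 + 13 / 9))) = -10277 / 1900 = -5.41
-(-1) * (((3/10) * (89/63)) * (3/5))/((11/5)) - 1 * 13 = -9921/770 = -12.88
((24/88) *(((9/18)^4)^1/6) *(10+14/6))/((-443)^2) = 37/207238944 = 0.00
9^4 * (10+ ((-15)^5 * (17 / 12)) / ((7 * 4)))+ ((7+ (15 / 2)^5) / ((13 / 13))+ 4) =-56445591521 / 224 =-251989247.86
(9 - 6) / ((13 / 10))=30 / 13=2.31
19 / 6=3.17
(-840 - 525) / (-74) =1365 / 74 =18.45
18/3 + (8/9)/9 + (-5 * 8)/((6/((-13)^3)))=1186874/81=14652.77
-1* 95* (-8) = 760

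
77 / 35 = 11 / 5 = 2.20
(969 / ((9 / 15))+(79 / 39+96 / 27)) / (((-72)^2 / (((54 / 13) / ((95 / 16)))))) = 94804 / 433485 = 0.22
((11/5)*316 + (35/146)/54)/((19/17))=465884303/748980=622.03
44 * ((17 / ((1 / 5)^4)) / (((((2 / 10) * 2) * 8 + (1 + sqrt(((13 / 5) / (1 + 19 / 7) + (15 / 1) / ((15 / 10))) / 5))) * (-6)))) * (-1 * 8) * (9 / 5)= 9424800 / 31 - 224400 * sqrt(214) / 31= 198132.61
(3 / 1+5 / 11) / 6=19 / 33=0.58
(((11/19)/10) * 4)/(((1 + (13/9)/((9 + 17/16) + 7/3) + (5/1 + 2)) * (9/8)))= 2618/103227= 0.03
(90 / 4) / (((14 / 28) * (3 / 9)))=135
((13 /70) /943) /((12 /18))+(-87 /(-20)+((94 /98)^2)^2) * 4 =20.79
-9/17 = -0.53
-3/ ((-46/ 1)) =3/ 46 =0.07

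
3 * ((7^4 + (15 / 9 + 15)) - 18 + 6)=7217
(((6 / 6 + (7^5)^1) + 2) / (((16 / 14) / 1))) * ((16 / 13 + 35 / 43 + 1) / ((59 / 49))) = 2453360665 / 65962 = 37193.55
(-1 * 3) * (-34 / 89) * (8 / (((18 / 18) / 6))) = 4896 / 89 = 55.01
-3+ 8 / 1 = 5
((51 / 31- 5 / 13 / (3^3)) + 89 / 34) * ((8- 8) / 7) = 0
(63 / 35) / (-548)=-9 / 2740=-0.00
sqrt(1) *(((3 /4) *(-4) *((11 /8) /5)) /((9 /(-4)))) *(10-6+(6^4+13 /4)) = 57343 /120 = 477.86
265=265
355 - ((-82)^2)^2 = -45211821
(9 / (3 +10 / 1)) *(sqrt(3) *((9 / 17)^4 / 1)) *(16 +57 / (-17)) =12695535 *sqrt(3) / 18458141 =1.19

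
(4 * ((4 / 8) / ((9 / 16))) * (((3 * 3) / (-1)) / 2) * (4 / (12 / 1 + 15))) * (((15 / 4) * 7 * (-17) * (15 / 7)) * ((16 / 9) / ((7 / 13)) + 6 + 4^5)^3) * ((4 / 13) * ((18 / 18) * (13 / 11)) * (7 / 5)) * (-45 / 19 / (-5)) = 136429771731207680 / 226233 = 603049827970.31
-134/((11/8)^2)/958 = -0.07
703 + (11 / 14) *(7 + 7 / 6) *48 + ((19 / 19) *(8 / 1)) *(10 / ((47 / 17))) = 48877 / 47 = 1039.94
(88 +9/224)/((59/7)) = 19721/1888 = 10.45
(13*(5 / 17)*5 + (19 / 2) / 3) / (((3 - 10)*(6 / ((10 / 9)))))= -11365 / 19278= -0.59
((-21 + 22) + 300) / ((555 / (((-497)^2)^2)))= 18365047270381 / 555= 33090175261.95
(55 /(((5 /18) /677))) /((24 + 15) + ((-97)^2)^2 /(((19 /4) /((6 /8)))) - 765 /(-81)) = 22921866 /2390298871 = 0.01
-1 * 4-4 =-8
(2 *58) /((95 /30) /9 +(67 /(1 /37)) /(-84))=-87696 /22045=-3.98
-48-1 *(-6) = -42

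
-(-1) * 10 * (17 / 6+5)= 235 / 3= 78.33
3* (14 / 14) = 3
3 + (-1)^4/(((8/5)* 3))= 77/24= 3.21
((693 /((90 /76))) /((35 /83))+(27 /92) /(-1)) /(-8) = -3191173 /18400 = -173.43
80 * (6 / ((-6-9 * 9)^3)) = -160 / 219501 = -0.00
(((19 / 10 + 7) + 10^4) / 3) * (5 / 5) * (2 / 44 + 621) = 41439879 / 20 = 2071993.95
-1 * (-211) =211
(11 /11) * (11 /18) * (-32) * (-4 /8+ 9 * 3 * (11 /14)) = -25520 /63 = -405.08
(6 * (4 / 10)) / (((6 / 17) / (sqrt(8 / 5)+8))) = 68 * sqrt(10) / 25+272 / 5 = 63.00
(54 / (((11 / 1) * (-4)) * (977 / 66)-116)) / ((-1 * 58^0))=81 / 1151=0.07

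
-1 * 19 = -19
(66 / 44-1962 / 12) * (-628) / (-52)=-25434 / 13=-1956.46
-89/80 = -1.11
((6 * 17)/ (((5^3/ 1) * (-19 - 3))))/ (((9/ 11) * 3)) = -0.02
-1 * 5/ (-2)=5/ 2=2.50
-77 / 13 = -5.92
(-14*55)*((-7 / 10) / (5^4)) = 539 / 625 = 0.86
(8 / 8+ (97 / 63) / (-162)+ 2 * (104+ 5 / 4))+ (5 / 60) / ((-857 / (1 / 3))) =3699620441 / 17493084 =211.49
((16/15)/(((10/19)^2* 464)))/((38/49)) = 0.01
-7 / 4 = -1.75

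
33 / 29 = 1.14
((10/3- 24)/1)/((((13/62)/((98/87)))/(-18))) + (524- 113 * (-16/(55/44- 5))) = 11538116/5655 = 2040.34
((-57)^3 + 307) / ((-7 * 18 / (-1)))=-92443 / 63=-1467.35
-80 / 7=-11.43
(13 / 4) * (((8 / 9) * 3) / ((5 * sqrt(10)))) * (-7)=-3.84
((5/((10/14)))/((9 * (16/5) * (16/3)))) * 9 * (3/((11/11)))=315/256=1.23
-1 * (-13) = 13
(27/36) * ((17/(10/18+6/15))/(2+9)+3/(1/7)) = 16047/946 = 16.96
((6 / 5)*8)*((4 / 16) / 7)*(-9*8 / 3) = -288 / 35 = -8.23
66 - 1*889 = -823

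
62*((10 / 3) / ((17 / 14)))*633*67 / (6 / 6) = 7218185.88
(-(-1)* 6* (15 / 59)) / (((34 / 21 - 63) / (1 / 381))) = -630 / 9658477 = -0.00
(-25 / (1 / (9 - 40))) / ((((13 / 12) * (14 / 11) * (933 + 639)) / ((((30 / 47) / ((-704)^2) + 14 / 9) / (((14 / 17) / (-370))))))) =-397433002837625 / 1590390337536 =-249.90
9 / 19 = 0.47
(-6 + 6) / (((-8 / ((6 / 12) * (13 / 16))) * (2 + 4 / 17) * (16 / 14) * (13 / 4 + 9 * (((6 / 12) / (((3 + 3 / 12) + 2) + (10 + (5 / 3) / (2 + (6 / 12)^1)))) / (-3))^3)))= 0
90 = 90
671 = 671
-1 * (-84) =84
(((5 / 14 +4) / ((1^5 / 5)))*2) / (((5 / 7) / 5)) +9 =314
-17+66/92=-16.28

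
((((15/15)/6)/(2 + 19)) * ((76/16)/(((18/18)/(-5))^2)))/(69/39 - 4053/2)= -0.00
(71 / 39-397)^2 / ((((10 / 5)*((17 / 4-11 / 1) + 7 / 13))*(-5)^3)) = 475059488 / 4723875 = 100.57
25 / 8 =3.12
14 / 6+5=7.33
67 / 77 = 0.87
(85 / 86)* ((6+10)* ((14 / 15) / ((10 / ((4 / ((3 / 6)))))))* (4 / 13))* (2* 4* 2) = 487424 / 8385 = 58.13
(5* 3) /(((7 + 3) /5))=15 /2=7.50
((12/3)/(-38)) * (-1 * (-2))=-4/19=-0.21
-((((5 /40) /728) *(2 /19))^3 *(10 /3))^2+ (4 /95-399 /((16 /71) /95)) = -168203.40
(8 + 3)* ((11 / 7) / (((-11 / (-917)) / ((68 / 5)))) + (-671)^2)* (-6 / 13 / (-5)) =458976.79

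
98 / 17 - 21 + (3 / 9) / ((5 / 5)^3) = -760 / 51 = -14.90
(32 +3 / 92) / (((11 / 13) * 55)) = 38311 / 55660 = 0.69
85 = 85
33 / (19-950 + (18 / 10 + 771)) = -0.21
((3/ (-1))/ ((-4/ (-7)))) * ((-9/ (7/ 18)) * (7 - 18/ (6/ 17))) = -5346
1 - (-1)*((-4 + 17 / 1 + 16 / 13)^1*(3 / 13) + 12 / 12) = 893 / 169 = 5.28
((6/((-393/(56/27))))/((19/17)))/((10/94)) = -89488/336015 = -0.27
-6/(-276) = 1/46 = 0.02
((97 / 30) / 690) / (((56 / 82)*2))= 3977 / 1159200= 0.00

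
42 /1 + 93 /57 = 829 /19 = 43.63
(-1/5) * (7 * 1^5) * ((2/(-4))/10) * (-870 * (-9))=5481/10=548.10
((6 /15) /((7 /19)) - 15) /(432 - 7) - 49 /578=-59433 /505750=-0.12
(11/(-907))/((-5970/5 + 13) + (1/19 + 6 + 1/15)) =0.00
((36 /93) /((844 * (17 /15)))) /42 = 15 /1556758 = 0.00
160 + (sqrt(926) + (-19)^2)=sqrt(926) + 521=551.43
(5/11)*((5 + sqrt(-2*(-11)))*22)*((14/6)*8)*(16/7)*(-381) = -812800 - 162560*sqrt(22) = -1575273.99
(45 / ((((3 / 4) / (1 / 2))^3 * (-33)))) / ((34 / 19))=-380 / 1683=-0.23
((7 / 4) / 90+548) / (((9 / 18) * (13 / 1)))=197287 / 2340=84.31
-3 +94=91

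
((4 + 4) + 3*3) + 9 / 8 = 145 / 8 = 18.12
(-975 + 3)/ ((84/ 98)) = -1134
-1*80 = -80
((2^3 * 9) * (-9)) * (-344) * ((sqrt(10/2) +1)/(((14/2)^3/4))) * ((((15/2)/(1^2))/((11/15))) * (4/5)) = 80248320/3773 +80248320 * sqrt(5)/3773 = 68828.26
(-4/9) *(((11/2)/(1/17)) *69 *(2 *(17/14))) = -146234/21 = -6963.52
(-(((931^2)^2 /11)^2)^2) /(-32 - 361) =318562679542116703953719056995529143889696322881 /5753913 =55364528372625151606171150000000000000000.00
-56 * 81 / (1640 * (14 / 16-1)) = 4536 / 205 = 22.13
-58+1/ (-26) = -1509/ 26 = -58.04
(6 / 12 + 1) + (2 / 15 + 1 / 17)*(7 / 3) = 2981 / 1530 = 1.95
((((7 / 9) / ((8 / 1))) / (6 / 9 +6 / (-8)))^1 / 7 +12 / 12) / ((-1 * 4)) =-5 / 24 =-0.21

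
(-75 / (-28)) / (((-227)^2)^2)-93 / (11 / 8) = -67.64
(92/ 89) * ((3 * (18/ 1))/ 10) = 2484/ 445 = 5.58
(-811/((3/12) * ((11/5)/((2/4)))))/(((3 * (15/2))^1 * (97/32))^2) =-0.16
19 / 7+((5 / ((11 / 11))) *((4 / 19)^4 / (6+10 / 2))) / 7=27238369 / 10034717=2.71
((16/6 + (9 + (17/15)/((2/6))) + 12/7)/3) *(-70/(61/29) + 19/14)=-2668549/14945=-178.56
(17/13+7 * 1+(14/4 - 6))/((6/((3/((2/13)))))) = 151/8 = 18.88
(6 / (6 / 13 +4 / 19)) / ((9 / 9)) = 741 / 83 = 8.93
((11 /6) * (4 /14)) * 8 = 88 /21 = 4.19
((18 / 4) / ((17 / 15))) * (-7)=-945 / 34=-27.79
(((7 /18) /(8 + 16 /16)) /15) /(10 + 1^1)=7 /26730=0.00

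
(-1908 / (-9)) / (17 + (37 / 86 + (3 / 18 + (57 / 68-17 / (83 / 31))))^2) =112380068296512 / 21813385544041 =5.15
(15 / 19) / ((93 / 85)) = 425 / 589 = 0.72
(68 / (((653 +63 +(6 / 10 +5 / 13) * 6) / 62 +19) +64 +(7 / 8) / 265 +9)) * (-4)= -232385920 / 88551829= -2.62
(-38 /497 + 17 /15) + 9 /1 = 74974 /7455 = 10.06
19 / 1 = 19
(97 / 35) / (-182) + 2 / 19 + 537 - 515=2673557 / 121030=22.09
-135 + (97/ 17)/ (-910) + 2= -2057607/ 15470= -133.01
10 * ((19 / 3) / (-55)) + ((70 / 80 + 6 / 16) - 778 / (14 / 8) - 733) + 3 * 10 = -1060265 / 924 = -1147.47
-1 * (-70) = 70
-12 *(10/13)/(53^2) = -120/36517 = -0.00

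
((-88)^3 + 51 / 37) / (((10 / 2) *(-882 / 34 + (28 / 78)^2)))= 93138439563 / 17639195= 5280.20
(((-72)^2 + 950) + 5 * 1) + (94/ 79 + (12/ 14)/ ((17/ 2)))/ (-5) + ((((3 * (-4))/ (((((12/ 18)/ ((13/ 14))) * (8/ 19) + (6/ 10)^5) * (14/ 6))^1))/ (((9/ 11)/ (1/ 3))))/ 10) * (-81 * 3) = 259485366384593/ 41367361315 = 6272.71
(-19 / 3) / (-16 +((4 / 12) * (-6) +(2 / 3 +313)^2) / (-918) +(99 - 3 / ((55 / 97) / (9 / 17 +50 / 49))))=141018570 / 720818281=0.20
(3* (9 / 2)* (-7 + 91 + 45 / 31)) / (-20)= -71523 / 1240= -57.68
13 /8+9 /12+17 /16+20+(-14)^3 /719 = 225721 /11504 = 19.62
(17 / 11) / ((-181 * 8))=-17 / 15928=-0.00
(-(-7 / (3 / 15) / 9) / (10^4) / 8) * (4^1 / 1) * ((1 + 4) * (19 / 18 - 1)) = 7 / 129600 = 0.00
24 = 24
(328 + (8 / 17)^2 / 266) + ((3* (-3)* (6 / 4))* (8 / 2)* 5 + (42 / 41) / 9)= 274751612 / 4727751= 58.11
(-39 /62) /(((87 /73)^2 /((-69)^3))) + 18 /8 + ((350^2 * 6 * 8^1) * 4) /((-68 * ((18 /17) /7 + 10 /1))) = 1754478128451 /15746884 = 111417.48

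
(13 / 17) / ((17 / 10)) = 130 / 289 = 0.45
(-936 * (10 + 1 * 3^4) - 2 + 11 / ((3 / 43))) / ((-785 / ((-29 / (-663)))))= 4.74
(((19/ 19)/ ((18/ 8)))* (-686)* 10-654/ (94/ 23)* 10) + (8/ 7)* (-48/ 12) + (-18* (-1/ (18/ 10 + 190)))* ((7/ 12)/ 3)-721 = -4360532713/ 811314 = -5374.65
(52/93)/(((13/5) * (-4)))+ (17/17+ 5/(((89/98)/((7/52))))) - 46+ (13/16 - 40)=-143755147/1721616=-83.50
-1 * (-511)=511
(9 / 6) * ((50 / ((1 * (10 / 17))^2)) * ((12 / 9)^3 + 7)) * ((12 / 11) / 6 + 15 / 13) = 1269577 / 468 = 2712.77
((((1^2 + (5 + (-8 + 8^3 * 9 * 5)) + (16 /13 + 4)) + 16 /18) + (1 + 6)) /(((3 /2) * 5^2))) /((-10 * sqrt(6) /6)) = -2696981 * sqrt(6) /43875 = -150.57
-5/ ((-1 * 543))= 5/ 543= 0.01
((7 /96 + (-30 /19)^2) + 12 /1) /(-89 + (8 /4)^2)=-504799 /2945760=-0.17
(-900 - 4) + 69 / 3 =-881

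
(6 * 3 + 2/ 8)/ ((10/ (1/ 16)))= 73/ 640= 0.11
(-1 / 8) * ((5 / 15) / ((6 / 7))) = -7 / 144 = -0.05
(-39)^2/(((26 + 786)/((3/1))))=4563/812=5.62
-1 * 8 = -8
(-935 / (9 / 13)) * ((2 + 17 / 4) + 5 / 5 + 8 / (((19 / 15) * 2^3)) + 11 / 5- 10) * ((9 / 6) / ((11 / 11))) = -221221 / 456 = -485.13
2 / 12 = 0.17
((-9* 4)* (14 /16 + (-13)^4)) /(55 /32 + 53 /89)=-976130640 /2197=-444301.61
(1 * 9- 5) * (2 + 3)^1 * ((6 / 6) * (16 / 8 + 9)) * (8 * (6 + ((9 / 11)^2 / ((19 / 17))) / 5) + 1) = 2297084 / 209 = 10990.83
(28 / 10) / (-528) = -7 / 1320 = -0.01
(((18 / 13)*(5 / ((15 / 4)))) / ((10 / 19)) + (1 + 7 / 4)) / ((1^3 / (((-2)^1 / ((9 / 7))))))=-11389 / 1170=-9.73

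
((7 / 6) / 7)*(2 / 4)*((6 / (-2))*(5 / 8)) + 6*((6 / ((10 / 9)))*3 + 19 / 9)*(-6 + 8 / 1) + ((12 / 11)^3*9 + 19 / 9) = 447291341 / 1916640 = 233.37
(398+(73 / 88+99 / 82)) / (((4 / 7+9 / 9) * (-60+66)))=3367777 / 79376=42.43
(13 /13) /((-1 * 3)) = -1 /3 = -0.33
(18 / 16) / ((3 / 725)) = 271.88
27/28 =0.96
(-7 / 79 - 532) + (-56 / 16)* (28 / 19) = -806407 / 1501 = -537.25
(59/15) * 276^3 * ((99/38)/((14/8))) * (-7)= -81869698944/95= -861786304.67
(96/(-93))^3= -32768/29791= -1.10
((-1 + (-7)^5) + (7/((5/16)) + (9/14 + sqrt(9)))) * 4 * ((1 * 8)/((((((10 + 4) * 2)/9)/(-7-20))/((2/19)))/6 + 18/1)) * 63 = -1898825.03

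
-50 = -50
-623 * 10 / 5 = -1246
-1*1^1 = -1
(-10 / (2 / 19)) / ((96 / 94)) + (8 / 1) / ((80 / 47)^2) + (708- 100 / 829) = 1228816333 / 1989600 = 617.62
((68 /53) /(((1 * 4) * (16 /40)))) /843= 85 /89358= 0.00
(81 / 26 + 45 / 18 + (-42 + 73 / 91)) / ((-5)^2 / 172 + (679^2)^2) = -556936 / 3326970395217287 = -0.00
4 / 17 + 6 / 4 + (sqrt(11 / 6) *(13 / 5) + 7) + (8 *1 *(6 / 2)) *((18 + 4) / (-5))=-16467 / 170 + 13 *sqrt(66) / 30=-93.34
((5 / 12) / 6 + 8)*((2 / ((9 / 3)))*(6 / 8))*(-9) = -581 / 16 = -36.31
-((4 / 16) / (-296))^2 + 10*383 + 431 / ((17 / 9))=96712643567 / 23831552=4058.18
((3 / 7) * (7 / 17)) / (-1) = -3 / 17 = -0.18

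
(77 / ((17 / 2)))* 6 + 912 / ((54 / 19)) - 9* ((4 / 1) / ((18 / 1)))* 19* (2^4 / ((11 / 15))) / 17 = 549452 / 1683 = 326.47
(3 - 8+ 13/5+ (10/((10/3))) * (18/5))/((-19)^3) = -42/34295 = -0.00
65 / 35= 13 / 7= 1.86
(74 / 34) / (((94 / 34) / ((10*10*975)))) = 3607500 / 47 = 76755.32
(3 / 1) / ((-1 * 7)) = -3 / 7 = -0.43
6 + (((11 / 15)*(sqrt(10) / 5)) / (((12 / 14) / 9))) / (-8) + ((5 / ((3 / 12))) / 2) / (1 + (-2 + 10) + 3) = 41 / 6-77*sqrt(10) / 400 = 6.22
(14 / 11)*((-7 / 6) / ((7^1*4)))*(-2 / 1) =7 / 66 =0.11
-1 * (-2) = 2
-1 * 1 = -1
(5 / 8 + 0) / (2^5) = 5 / 256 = 0.02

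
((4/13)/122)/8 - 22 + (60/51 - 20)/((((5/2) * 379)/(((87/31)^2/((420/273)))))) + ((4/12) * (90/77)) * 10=-137658481377741/7561455962060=-18.21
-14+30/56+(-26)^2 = 18551/28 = 662.54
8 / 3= 2.67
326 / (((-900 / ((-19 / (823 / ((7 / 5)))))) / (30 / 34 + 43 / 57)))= 0.02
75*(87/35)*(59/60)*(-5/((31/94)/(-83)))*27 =6228611.65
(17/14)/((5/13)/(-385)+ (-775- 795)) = -2431/3143142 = -0.00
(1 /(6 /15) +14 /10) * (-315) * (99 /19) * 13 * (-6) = 9486477 /19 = 499288.26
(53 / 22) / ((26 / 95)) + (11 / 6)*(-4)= 2521 / 1716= 1.47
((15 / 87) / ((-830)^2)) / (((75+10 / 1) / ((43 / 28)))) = 43 / 9509575600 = 0.00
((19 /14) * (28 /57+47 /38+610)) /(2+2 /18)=209211 /532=393.25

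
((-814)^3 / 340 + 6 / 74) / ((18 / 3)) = -4989016327 / 18870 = -264388.78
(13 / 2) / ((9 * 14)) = 0.05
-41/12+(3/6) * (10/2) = -11/12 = -0.92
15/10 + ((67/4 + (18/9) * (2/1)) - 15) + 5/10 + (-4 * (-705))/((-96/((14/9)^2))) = -20519/324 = -63.33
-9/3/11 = -3/11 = -0.27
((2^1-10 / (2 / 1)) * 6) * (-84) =1512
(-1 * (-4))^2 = 16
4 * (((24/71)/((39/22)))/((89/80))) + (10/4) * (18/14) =4485095/1150058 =3.90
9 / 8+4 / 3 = 59 / 24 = 2.46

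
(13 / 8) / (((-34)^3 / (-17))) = 13 / 18496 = 0.00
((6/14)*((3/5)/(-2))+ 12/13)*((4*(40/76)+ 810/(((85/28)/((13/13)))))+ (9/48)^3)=7349887137/34398208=213.67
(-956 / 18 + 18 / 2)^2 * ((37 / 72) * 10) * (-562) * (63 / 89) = -57353127055 / 14418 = -3977883.69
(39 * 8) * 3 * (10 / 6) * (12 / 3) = 6240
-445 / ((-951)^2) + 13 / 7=11754098 / 6330807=1.86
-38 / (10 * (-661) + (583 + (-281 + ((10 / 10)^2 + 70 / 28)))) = 76 / 12609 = 0.01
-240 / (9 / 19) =-1520 / 3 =-506.67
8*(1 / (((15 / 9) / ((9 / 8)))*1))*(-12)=-64.80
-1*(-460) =460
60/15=4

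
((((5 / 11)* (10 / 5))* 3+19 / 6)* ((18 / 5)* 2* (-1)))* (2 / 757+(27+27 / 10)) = -262398783 / 208175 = -1260.47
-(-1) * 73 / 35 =73 / 35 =2.09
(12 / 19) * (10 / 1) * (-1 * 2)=-240 / 19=-12.63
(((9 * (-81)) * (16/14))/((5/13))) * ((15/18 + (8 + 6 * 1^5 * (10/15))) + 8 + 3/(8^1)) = -1607931/35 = -45940.89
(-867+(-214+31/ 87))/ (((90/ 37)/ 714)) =-413952448/ 1305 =-317204.94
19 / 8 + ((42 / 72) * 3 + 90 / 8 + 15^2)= 1923 / 8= 240.38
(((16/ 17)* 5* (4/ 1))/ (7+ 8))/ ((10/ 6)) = 64/ 85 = 0.75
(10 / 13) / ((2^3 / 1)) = 5 / 52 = 0.10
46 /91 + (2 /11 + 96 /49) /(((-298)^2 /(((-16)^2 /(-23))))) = 1807666538 /3577935361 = 0.51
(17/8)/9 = 17/72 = 0.24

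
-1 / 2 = -0.50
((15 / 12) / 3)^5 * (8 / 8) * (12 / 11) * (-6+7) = 3125 / 228096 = 0.01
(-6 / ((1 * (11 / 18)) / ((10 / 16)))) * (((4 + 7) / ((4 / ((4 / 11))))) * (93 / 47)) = -12.14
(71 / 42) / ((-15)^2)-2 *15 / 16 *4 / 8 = -70307 / 75600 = -0.93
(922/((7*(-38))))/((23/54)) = -24894/3059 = -8.14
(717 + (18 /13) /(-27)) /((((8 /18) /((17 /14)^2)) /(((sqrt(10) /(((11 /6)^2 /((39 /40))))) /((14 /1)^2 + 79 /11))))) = 218179683 *sqrt(10) /64248800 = 10.74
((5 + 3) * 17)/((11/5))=680/11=61.82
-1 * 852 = -852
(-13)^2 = 169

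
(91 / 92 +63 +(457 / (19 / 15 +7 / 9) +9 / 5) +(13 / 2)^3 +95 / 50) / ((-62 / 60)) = -1561737 / 2852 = -547.59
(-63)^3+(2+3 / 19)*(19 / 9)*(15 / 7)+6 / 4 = -10501501 / 42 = -250035.74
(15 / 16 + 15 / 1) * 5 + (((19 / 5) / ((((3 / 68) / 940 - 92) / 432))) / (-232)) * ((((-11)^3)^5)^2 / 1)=3661968971666965932330041546065362562419 / 2728615568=1342061159004193562649219000000.00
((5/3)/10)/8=0.02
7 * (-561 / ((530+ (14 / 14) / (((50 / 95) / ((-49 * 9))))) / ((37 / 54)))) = 242165 / 27711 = 8.74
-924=-924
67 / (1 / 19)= 1273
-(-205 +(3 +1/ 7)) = 1413/ 7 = 201.86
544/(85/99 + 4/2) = 53856/283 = 190.30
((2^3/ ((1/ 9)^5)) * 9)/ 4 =1062882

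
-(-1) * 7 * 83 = 581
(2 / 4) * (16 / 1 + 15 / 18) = 101 / 12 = 8.42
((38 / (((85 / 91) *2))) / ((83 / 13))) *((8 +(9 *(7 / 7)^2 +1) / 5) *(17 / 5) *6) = 269724 / 415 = 649.94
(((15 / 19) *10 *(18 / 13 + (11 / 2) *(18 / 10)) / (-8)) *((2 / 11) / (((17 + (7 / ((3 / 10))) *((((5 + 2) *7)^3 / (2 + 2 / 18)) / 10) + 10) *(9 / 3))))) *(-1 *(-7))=-17115 / 471164408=-0.00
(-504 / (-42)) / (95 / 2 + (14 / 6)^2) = 0.23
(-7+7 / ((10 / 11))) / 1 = 7 / 10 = 0.70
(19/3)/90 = 19/270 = 0.07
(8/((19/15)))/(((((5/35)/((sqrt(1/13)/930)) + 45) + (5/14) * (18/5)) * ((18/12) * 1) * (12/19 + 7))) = -1008/8972861 + 8680 * sqrt(13)/26918583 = 0.00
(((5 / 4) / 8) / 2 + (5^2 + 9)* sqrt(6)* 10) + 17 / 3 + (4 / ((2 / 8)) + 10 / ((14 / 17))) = 45545 / 1344 + 340* sqrt(6) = 866.71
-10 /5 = -2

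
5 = 5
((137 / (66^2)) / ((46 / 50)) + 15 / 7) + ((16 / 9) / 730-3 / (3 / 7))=-1233958813 / 255980340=-4.82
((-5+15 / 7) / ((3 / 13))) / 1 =-260 / 21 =-12.38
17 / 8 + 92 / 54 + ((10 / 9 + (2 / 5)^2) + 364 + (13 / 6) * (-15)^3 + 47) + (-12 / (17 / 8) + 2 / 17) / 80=-316547941 / 45900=-6896.47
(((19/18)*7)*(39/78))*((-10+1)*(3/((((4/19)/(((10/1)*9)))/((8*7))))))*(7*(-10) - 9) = 188653185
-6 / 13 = -0.46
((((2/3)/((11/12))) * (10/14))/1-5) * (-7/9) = 115/33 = 3.48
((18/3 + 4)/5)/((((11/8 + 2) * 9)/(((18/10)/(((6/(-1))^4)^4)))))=1/23803114844160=0.00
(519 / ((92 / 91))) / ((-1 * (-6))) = 15743 / 184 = 85.56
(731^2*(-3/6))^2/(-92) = -285541678321/368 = -775928473.70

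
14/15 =0.93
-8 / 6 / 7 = -4 / 21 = -0.19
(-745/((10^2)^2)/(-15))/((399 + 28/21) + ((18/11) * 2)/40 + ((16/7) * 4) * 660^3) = 11473/6071916444959000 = 0.00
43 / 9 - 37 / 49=1774 / 441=4.02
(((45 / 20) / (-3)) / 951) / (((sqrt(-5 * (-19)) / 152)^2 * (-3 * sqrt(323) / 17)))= 16 * sqrt(323) / 4755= 0.06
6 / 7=0.86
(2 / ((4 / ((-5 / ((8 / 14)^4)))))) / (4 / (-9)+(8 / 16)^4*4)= 15435 / 128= 120.59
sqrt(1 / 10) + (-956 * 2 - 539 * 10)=-7302 + sqrt(10) / 10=-7301.68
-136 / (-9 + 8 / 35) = 4760 / 307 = 15.50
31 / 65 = 0.48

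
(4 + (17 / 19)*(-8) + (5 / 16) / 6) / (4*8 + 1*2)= -5665 / 62016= -0.09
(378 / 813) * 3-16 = -3958 / 271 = -14.61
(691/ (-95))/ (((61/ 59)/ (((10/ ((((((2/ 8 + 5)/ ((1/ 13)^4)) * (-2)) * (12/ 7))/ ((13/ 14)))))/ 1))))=40769/ 320836698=0.00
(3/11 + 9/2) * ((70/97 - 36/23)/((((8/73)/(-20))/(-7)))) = -252446775/49082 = -5143.37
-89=-89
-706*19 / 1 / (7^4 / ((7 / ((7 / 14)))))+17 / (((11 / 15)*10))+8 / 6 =-1687985 / 22638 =-74.56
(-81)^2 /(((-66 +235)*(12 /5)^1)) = 10935 /676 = 16.18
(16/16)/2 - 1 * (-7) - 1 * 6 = 3/2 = 1.50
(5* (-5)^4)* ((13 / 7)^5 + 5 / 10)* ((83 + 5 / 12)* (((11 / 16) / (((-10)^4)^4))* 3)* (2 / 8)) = 1194525189 / 3933798400000000000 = 0.00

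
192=192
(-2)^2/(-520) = -1/130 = -0.01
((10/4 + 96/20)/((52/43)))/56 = 3139/29120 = 0.11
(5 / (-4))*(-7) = 35 / 4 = 8.75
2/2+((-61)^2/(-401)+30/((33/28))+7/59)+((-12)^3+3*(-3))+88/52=-5812447870/3383237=-1718.01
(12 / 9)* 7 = 28 / 3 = 9.33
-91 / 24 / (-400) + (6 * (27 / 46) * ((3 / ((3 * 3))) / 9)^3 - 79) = -1412726467 / 17884800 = -78.99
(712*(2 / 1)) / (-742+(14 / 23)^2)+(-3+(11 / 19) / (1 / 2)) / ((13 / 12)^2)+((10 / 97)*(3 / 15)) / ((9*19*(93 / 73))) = -59484705471746 / 17046252214173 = -3.49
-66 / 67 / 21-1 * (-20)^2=-187622 / 469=-400.05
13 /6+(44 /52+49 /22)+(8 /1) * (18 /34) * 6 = 223544 /7293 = 30.65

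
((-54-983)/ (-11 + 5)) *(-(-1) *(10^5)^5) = 5185000000000000000000000000/ 3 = 1728333333333333333333333000.00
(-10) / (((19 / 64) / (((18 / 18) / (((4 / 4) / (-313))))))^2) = -4012810240 / 361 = -11115817.84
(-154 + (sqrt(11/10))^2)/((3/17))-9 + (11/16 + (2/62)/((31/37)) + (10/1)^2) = -178678499/230640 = -774.71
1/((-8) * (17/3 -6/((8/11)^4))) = 768/96953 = 0.01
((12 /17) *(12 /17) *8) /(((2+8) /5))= 1.99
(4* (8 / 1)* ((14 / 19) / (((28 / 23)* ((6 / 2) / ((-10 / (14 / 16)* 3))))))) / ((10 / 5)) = -14720 / 133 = -110.68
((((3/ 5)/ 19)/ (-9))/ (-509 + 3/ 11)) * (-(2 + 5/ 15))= -0.00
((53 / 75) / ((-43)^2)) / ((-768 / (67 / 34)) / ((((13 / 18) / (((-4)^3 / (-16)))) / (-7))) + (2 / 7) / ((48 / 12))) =646282 / 25550472555525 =0.00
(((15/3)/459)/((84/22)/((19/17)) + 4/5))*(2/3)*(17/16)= 5225/2855088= 0.00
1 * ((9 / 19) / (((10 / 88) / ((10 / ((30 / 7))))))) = 924 / 95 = 9.73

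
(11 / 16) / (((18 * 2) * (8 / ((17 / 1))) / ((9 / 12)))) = 187 / 6144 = 0.03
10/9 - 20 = -170/9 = -18.89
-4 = -4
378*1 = 378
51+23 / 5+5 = 303 / 5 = 60.60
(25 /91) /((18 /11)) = 275 /1638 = 0.17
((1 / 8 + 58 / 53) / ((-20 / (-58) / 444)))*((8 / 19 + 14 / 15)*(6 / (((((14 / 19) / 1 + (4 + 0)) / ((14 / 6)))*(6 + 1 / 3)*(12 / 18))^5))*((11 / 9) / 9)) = 19793858408401 / 528554160000000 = 0.04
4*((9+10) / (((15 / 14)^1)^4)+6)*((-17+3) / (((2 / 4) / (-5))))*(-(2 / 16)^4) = -3617789 / 1296000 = -2.79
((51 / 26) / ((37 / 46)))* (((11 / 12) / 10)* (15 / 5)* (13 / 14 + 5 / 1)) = 3.98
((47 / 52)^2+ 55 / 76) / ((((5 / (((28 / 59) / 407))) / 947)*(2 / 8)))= 524691979 / 385528715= 1.36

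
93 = 93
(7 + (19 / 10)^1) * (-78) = -3471 / 5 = -694.20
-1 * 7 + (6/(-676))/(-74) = -175081/25012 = -7.00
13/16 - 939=-15011/16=-938.19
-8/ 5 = -1.60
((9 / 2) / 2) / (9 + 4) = 9 / 52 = 0.17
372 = 372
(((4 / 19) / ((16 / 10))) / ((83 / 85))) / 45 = 85 / 28386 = 0.00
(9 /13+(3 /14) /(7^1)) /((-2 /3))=-2763 /2548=-1.08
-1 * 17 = -17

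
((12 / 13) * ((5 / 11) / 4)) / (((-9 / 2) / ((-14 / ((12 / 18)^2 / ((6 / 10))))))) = 63 / 143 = 0.44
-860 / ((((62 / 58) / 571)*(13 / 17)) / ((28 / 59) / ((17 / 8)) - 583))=8324068548500 / 23777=350089100.75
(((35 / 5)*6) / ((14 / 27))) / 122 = 0.66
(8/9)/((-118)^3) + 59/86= 0.69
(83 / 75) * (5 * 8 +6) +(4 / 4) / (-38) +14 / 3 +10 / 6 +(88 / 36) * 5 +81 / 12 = 1302779 / 17100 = 76.19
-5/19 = -0.26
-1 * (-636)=636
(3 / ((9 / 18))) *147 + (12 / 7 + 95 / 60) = 74365 / 84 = 885.30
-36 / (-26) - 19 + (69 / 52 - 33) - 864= -47491 / 52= -913.29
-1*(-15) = 15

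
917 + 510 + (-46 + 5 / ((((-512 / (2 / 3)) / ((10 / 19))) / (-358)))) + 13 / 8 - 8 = 1375.85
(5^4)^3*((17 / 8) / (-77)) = -4150390625 / 616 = -6737647.12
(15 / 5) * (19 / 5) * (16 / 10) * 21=9576 / 25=383.04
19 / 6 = 3.17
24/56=3/7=0.43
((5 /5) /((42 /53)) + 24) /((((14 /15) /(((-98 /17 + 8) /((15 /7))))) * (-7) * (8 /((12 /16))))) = -20159 /53312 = -0.38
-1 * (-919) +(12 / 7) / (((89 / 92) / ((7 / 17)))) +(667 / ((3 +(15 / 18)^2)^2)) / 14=172959962281 / 187344199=923.22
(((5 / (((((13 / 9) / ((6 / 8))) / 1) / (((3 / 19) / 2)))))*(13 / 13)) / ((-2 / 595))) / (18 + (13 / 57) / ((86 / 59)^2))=-190955475 / 56706364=-3.37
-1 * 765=-765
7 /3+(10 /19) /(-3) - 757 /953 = 24690 /18107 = 1.36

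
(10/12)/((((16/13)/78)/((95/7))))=80275/112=716.74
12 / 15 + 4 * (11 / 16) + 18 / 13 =1283 / 260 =4.93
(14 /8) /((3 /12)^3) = 112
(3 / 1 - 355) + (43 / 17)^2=-99879 / 289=-345.60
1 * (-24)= -24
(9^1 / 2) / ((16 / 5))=45 / 32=1.41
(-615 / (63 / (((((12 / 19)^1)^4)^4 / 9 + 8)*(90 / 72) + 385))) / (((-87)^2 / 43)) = -1004331595291264634242389125 / 45847474245159816981727269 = -21.91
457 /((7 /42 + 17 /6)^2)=457 /9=50.78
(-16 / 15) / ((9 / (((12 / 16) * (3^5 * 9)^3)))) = -4649045868 / 5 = -929809173.60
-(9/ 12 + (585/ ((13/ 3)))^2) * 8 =-145806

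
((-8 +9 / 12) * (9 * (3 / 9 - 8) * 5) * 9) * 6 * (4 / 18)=30015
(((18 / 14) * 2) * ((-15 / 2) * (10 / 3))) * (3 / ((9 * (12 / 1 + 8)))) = -15 / 14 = -1.07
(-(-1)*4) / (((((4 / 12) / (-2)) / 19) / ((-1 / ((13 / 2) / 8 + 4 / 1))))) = 7296 / 77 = 94.75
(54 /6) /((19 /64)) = 576 /19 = 30.32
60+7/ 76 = 4567/ 76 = 60.09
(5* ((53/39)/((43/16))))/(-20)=-212/1677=-0.13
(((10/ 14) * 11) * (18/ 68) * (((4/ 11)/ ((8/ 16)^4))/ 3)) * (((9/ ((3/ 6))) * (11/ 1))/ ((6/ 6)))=95040/ 119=798.66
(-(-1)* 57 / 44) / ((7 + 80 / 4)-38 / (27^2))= 41553 / 864380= 0.05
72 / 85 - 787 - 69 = -72688 / 85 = -855.15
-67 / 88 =-0.76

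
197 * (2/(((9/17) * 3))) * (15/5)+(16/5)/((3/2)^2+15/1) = 770462/1035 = 744.41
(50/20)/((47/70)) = 175/47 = 3.72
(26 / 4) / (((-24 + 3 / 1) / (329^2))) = -201019 / 6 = -33503.17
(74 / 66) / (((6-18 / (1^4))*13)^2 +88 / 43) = 1591 / 34535688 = 0.00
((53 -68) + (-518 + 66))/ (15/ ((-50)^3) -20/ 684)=1996425000/ 125513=15906.12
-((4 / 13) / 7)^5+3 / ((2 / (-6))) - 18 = -168488680201 / 6240321451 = -27.00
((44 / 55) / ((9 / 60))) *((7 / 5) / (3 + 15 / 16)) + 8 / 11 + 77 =118241 / 1485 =79.62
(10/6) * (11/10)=11/6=1.83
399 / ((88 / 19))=7581 / 88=86.15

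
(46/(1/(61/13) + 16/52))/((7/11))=401258/2891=138.80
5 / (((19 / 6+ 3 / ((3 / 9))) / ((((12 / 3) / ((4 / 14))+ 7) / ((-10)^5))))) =-63 / 730000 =-0.00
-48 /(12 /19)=-76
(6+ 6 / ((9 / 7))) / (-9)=-32 / 27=-1.19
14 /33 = 0.42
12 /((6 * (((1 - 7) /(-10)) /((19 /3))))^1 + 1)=1140 /149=7.65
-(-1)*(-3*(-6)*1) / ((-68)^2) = 9 / 2312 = 0.00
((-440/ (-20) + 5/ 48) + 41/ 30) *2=5633/ 120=46.94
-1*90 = -90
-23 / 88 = -0.26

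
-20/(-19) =1.05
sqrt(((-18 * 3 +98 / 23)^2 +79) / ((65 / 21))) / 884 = sqrt(1843469355) / 1321580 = 0.03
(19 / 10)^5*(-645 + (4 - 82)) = -1790219577 / 100000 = -17902.20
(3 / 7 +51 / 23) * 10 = 4260 / 161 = 26.46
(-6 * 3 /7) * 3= -54 /7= -7.71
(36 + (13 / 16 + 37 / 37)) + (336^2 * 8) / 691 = 14868743 / 11056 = 1344.86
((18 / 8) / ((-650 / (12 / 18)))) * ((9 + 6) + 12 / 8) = -99 / 2600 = -0.04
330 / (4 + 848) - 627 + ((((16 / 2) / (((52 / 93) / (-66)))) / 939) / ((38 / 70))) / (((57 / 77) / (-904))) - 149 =310096970107 / 208585078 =1486.67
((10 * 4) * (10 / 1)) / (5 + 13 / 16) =6400 / 93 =68.82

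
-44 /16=-11 /4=-2.75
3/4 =0.75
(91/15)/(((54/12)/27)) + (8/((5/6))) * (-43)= -1882/5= -376.40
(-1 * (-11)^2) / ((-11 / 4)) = 44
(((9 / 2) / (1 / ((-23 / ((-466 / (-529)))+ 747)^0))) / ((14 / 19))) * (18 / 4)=1539 / 56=27.48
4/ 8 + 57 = 115/ 2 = 57.50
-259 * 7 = -1813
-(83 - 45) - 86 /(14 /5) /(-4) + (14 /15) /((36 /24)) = -37421 /1260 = -29.70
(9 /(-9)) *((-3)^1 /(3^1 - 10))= -3 /7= -0.43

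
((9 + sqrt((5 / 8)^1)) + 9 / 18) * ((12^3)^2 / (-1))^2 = 91751750574266.31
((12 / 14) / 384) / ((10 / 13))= 13 / 4480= 0.00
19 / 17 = 1.12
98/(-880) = -49/440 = -0.11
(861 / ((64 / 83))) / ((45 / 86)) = 1024303 / 480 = 2133.96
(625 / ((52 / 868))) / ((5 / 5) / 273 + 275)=2848125 / 75076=37.94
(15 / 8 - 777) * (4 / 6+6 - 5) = -1291.88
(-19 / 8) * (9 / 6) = -57 / 16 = -3.56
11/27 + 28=767/27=28.41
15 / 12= 5 / 4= 1.25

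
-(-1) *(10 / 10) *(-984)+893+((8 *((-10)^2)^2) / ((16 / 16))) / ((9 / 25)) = 1999181 / 9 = 222131.22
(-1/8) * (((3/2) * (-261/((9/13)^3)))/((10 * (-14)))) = -63713/60480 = -1.05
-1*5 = -5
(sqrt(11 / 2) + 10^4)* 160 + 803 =1601178.23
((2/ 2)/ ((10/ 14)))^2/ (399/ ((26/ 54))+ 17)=637/ 274850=0.00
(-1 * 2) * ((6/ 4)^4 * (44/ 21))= -297/ 14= -21.21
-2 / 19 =-0.11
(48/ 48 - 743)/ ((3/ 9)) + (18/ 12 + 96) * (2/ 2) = -4257/ 2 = -2128.50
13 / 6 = 2.17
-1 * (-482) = 482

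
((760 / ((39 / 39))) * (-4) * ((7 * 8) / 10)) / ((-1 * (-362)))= -8512 / 181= -47.03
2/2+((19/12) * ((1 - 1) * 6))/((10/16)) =1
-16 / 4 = -4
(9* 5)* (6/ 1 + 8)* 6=3780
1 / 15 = 0.07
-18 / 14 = -9 / 7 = -1.29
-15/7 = -2.14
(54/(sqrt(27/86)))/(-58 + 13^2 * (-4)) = -0.13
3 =3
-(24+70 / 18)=-251 / 9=-27.89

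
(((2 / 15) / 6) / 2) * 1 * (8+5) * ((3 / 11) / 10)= 13 / 3300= 0.00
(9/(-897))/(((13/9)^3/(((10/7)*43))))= -940410/4598321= -0.20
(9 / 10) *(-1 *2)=-9 / 5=-1.80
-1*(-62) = 62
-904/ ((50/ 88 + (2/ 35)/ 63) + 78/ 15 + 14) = -87706080/ 1917997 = -45.73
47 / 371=0.13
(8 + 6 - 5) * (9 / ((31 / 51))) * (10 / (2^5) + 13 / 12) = 92259 / 496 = 186.01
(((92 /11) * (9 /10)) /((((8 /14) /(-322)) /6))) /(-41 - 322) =466578 /6655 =70.11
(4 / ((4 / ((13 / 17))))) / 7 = 13 / 119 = 0.11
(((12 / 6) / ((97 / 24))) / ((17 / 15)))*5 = 3600 / 1649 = 2.18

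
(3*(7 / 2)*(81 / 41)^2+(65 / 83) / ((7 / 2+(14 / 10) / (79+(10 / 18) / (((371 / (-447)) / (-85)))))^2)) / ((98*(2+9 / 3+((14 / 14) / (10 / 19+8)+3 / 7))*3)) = 2179392220489401990621 / 86573836390323788407258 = 0.03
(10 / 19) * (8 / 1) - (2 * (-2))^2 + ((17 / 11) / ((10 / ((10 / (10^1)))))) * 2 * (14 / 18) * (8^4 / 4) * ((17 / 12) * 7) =68546464 / 28215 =2429.43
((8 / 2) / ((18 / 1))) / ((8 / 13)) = 13 / 36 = 0.36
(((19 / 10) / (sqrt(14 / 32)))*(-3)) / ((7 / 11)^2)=-13794*sqrt(7) / 1715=-21.28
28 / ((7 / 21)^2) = 252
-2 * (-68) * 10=1360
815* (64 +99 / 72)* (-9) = -3836205 / 8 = -479525.62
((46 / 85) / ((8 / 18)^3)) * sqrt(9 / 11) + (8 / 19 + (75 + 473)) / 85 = 50301 * sqrt(11) / 29920 + 2084 / 323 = 12.03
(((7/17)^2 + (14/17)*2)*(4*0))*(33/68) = 0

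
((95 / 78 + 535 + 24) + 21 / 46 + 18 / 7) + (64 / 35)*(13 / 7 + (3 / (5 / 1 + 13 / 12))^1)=9105013663 / 16042845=567.54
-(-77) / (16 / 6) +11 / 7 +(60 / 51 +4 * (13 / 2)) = 54857 / 952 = 57.62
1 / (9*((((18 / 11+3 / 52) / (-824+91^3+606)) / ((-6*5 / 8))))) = -538647395 / 2907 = -185293.22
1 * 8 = 8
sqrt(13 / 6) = sqrt(78) / 6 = 1.47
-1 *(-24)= 24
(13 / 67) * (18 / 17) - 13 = -12.79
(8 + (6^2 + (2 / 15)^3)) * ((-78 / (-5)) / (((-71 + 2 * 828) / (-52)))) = -200782816 / 8915625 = -22.52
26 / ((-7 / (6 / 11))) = -156 / 77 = -2.03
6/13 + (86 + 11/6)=6887/78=88.29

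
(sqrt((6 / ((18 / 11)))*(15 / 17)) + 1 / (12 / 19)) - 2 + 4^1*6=sqrt(935) / 17 + 283 / 12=25.38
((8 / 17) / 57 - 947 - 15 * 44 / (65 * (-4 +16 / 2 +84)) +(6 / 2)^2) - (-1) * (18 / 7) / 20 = -413550056 / 440895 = -937.98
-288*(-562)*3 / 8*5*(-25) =-7587000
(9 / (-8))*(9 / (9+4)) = -81 / 104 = -0.78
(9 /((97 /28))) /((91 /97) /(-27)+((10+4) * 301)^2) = 972 /6643952519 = 0.00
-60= -60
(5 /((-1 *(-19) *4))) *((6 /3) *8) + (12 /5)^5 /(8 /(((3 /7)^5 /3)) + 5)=8811764948 /8007371875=1.10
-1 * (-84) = 84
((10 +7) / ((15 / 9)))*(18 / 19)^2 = 16524 / 1805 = 9.15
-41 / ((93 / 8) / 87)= -9512 / 31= -306.84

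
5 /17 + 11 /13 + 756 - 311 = 98597 /221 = 446.14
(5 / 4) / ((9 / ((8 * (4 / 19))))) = 40 / 171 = 0.23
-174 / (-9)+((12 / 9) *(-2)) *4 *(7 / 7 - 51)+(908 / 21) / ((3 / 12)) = 15238 / 21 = 725.62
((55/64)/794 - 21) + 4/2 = -965449/50816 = -19.00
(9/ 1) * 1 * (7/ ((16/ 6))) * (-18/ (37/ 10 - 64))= 945/ 134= 7.05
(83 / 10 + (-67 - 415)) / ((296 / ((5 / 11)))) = -4737 / 6512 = -0.73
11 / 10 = 1.10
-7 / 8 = -0.88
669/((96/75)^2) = 418125/1024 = 408.33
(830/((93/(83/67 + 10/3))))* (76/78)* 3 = 28985260/243009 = 119.28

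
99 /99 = 1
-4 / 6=-0.67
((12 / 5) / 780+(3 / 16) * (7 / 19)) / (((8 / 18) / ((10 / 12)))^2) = 64161 / 252928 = 0.25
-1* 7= -7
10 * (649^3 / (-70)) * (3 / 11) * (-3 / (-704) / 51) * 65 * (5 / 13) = -169437675 / 7616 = -22247.59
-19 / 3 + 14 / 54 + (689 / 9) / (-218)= -37819 / 5886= -6.43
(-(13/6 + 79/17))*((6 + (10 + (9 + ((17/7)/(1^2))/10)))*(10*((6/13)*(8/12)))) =-818710/1547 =-529.22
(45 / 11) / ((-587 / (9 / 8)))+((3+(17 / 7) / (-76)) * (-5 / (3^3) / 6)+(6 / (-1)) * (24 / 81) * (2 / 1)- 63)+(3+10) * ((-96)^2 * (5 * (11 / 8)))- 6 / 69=1317706266530380 / 1599909003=823613.26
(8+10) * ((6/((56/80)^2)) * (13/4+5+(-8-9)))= -13500/7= -1928.57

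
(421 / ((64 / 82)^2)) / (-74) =-9.34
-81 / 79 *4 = -324 / 79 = -4.10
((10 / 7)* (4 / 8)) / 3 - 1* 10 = -205 / 21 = -9.76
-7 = -7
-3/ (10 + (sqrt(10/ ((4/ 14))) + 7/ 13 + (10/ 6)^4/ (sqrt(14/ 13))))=-44226/ (14742 * sqrt(35) + 8125 * sqrt(182) + 155358)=-0.13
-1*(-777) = 777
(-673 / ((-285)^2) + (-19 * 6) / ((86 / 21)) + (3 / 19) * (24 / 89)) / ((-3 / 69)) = 198777111208 / 310848075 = 639.47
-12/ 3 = -4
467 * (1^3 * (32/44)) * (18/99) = 7472/121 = 61.75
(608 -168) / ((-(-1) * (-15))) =-88 / 3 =-29.33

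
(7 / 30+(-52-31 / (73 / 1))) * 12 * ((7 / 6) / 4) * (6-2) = -800093 / 1095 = -730.68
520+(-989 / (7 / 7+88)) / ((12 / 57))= 467.22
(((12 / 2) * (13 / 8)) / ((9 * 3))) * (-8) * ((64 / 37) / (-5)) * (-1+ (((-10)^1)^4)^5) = 18488888888888888888704 / 185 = 99939939939939939938.94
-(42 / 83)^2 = -1764 / 6889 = -0.26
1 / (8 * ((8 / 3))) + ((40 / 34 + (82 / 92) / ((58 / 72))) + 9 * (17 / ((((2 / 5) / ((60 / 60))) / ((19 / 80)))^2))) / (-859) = -185264603 / 9973965824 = -0.02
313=313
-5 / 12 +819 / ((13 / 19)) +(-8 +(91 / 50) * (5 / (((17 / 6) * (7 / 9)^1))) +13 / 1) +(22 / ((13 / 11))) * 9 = 18209311 / 13260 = 1373.25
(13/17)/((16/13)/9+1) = 1521/2261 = 0.67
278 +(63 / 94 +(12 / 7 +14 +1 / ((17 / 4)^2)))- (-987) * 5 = 994440743 / 190162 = 5229.44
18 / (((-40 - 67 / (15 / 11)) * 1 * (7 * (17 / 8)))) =-2160 / 159103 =-0.01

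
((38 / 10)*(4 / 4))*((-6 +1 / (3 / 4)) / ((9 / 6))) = -532 / 45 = -11.82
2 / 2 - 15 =-14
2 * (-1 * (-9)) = 18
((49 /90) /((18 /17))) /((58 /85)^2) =1.10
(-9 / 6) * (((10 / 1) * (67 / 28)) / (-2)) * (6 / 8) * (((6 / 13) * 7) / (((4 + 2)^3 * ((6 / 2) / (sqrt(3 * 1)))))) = 335 * sqrt(3) / 4992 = 0.12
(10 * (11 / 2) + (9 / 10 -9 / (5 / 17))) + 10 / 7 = 1871 / 70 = 26.73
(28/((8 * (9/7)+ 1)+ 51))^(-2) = 11881/2401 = 4.95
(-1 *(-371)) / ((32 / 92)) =8533 / 8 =1066.62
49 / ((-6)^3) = -0.23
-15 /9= -5 /3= -1.67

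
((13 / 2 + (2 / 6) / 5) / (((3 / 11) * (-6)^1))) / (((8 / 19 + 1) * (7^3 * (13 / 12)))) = -41173 / 5417685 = -0.01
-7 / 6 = -1.17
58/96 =0.60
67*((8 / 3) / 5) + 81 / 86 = 47311 / 1290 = 36.68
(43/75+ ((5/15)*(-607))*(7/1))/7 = -35394/175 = -202.25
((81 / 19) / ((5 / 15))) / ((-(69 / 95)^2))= -12825 / 529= -24.24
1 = 1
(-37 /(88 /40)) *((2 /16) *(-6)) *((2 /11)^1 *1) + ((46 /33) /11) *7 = 2309 /726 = 3.18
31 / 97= 0.32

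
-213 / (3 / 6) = -426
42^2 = 1764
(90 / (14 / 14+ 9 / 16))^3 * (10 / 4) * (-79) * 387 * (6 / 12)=-182580977664 / 25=-7303239106.56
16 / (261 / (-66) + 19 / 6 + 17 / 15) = 46.32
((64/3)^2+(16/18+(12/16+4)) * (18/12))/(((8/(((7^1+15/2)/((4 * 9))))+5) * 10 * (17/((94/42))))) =45492851/185325840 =0.25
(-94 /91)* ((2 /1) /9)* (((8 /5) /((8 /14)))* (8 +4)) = -1504 /195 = -7.71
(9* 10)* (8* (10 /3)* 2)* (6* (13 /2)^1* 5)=936000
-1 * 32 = -32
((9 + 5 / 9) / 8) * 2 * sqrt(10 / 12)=43 * sqrt(30) / 108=2.18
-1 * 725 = -725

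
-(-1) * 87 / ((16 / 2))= 87 / 8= 10.88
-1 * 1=-1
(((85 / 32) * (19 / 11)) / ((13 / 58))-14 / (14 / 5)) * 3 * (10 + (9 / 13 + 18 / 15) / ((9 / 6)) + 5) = 22447509 / 29744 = 754.69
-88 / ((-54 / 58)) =2552 / 27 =94.52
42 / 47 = 0.89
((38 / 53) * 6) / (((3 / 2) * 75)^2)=304 / 894375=0.00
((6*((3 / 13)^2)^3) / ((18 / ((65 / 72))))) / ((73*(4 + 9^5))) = 135 / 12804763868936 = 0.00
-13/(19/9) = -117/19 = -6.16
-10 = -10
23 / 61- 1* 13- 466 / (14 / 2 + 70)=-87716 / 4697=-18.67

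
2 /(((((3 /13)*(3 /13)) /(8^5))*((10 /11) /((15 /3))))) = 60915712 /9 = 6768412.44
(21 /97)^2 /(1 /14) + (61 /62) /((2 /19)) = 11670607 /1166716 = 10.00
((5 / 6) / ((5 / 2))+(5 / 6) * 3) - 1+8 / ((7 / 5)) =317 / 42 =7.55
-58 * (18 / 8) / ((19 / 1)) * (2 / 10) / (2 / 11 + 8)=-319 / 1900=-0.17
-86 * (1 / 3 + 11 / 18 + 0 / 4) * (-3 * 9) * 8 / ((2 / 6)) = 52632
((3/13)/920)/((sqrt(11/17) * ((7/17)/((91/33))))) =17 * sqrt(187)/111320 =0.00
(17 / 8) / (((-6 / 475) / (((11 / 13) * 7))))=-621775 / 624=-996.43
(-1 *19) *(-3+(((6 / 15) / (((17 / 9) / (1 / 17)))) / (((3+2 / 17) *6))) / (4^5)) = 262947783 / 4613120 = 57.00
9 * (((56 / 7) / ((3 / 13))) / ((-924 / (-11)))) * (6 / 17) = 156 / 119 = 1.31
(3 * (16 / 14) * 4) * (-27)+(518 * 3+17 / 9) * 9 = 13632.71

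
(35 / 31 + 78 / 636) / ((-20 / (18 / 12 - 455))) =3730491 / 131440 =28.38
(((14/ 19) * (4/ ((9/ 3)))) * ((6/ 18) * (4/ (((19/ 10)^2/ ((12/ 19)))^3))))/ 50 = 860160000/ 6131066257801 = 0.00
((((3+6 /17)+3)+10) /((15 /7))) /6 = 973 /765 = 1.27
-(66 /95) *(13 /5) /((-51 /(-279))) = -79794 /8075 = -9.88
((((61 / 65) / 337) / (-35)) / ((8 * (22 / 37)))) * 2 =-2257 / 67467400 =-0.00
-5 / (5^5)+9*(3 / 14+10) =804361 / 8750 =91.93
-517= -517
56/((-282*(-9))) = 28/1269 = 0.02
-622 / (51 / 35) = -21770 / 51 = -426.86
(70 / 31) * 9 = 630 / 31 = 20.32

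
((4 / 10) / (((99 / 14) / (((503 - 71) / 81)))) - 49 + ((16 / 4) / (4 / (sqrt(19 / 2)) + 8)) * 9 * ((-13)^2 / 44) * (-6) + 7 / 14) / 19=-8500304 / 1043955 + 4563 * sqrt(38) / 30932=-7.23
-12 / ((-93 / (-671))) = -2684 / 31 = -86.58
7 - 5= 2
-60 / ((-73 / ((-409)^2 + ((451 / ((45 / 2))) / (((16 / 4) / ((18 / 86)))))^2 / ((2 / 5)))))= 37116918483 / 269954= 137493.49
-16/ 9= -1.78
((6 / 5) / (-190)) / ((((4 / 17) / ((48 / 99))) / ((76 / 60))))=-68 / 4125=-0.02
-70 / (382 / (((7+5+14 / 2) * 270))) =-179550 / 191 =-940.05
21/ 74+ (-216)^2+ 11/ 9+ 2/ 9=31074047/ 666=46657.73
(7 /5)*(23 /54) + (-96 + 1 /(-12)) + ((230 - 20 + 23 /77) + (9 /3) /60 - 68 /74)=43824089 /384615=113.94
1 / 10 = 0.10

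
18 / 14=9 / 7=1.29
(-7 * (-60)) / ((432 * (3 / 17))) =595 / 108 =5.51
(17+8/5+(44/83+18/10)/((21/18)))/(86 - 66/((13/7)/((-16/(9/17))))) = 466713/26285602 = 0.02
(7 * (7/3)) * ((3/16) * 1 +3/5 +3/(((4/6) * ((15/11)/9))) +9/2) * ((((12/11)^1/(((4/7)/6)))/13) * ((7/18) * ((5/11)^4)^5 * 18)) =384544315338134765625/769625994202848650525944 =0.00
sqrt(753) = 27.44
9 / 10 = 0.90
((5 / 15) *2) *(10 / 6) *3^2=10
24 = 24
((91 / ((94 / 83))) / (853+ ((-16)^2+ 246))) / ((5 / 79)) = 596687 / 636850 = 0.94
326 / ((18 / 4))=652 / 9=72.44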